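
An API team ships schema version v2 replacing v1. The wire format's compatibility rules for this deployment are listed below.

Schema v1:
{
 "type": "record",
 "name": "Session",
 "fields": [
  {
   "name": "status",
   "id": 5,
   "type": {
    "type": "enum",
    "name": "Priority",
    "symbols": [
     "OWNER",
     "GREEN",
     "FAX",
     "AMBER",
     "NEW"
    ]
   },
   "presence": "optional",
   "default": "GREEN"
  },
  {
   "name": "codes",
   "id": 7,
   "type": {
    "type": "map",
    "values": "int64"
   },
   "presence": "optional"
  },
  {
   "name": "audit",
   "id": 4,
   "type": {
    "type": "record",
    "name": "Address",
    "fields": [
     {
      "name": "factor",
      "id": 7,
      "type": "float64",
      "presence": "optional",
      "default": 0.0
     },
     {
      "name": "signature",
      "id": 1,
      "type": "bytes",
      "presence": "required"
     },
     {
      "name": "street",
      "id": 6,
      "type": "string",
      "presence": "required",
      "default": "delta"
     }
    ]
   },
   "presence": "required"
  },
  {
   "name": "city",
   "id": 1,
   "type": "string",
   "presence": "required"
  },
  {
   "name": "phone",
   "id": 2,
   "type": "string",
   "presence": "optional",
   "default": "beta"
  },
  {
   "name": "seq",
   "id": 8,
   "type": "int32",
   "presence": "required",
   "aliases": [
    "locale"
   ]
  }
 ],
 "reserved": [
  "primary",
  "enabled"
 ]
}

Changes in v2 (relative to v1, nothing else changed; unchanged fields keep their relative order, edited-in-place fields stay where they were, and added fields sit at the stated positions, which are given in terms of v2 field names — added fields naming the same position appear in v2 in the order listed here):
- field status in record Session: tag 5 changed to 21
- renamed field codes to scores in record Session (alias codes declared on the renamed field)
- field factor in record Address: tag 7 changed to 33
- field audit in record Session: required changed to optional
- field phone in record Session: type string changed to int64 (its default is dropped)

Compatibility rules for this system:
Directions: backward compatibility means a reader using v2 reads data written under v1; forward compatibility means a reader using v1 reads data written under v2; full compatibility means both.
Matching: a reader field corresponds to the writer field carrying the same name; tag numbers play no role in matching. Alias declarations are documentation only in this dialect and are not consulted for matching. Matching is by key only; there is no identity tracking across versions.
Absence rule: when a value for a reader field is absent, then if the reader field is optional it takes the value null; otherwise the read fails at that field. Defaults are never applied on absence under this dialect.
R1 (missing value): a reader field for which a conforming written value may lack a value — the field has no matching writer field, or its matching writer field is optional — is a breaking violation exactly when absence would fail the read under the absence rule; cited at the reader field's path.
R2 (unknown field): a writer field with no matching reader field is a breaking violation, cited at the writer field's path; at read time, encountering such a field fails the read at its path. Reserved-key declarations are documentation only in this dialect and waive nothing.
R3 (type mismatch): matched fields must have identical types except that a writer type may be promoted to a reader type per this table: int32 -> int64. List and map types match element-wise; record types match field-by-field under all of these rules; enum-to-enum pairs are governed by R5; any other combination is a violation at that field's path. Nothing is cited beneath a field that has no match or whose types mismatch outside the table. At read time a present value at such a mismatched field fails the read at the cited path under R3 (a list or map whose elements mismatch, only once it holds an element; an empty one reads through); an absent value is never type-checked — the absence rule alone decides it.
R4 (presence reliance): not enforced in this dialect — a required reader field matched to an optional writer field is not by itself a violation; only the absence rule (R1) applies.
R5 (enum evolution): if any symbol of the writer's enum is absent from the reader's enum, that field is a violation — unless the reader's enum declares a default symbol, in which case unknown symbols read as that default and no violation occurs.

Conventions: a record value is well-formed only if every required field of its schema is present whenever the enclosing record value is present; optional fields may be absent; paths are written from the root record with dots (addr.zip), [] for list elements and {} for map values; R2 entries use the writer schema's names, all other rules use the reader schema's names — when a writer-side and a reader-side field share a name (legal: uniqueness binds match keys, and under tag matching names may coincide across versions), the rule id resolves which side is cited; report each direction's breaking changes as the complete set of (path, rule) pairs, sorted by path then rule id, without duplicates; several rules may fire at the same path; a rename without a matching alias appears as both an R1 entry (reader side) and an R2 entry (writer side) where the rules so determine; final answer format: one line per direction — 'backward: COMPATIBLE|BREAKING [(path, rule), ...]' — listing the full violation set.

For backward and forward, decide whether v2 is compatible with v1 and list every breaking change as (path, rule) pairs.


in Session below, arrows point writer -> reader
checking backward for Session: reader v2 against writer v1:
  Priority -> Priority, writer optional: status aligns to status
  scores has no writer counterpart
  Address -> Address, writer required: audit aligns to audit
  string -> string, writer required: city aligns to city
  string -> int64, writer optional: phone aligns to phone
  int32 -> int32, writer required: seq aligns to seq
  leftover writer field: codes
  float64 -> float64, writer optional: audit.factor aligns to audit.factor
  bytes -> bytes, writer required: audit.signature aligns to audit.signature
  string -> string, writer required: audit.street aligns to audit.street
  breaking: (codes, R2)
  breaking: (phone, R3)
  => backward: BREAKING (2)
checking forward for Session: reader v1 against writer v2:
  Priority -> Priority, writer optional: status aligns to status
  codes has no writer counterpart
  Address -> Address, writer optional: audit aligns to audit
  string -> string, writer required: city aligns to city
  int64 -> string, writer optional: phone aligns to phone
  int32 -> int32, writer required: seq aligns to seq
  leftover writer field: scores
  float64 -> float64, writer optional: audit.factor aligns to audit.factor
  bytes -> bytes, writer required: audit.signature aligns to audit.signature
  string -> string, writer required: audit.street aligns to audit.street
  breaking: (audit, R1)
  breaking: (phone, R3)
  breaking: (scores, R2)
  => forward: BREAKING (3)

backward: BREAKING [(codes, R2), (phone, R3)]; forward: BREAKING [(audit, R1), (phone, R3), (scores, R2)]


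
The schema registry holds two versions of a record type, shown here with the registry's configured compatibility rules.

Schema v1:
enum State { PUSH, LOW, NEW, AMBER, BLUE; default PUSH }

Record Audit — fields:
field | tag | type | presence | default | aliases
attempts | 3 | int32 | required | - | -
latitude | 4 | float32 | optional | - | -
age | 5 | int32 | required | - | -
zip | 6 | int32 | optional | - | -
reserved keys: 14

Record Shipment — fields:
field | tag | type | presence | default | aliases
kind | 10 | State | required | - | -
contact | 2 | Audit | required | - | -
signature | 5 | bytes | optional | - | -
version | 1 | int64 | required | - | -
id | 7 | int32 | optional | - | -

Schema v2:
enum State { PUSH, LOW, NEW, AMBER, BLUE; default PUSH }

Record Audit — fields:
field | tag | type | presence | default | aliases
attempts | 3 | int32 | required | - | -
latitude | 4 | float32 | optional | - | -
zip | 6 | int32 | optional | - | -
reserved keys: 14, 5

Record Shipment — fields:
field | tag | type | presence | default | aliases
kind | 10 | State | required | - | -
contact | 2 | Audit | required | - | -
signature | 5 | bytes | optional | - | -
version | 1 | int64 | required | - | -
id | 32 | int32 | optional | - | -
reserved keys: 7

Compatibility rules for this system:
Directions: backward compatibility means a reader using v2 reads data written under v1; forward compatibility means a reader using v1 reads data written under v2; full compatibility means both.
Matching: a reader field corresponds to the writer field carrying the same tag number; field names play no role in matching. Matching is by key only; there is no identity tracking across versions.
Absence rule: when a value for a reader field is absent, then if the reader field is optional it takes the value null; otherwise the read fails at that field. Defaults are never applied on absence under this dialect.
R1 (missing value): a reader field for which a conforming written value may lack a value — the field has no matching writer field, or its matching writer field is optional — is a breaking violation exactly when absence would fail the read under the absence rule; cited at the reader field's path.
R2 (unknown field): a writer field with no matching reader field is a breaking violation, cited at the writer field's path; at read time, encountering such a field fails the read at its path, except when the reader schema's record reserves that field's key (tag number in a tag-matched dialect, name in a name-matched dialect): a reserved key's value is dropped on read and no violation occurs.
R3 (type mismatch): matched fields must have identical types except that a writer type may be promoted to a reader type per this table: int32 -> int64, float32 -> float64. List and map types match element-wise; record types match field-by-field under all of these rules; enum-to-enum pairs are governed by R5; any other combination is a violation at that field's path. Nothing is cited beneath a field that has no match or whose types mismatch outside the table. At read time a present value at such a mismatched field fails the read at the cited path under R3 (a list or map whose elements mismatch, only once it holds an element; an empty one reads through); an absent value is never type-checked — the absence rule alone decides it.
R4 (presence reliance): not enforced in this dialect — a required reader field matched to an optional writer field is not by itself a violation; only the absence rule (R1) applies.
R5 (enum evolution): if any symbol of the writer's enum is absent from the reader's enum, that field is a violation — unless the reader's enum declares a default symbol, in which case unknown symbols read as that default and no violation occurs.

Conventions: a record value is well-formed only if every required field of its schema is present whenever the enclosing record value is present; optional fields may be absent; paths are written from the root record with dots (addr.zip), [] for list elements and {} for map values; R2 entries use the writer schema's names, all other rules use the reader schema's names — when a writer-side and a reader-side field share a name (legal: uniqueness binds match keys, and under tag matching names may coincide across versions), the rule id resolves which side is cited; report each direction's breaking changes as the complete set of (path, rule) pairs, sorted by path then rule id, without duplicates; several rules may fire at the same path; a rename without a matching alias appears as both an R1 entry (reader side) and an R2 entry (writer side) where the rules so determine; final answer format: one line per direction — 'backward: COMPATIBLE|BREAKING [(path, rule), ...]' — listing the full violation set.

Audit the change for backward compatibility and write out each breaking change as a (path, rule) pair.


backward: COMPATIBLE []

the writer's type comes first in each Shipment pair
backward analysis of Shipment with v2 as reader and v1 as writer:
  kind: paired with writer kind (State -> State; writer required)
  contact: paired with writer contact (Audit -> Audit; writer required)
  signature: paired with writer signature (bytes -> bytes; writer optional)
  version: paired with writer version (int64 -> int64; writer required)
  id: no writer-side match
  leftover writer field: id
  contact.attempts: paired with writer contact.attempts (int32 -> int32; writer required)
  contact.latitude: paired with writer contact.latitude (float32 -> float32; writer optional)
  contact.zip: paired with writer contact.zip (int32 -> int32; writer optional)
  leftover writer field: contact.age
  => backward: COMPATIBLE
remaining Shipment differences; none change what is asked:
  field id in record Shipment: tag 7 changed to 32 -> its effect on Shipment is confined to the forward direction, not asked


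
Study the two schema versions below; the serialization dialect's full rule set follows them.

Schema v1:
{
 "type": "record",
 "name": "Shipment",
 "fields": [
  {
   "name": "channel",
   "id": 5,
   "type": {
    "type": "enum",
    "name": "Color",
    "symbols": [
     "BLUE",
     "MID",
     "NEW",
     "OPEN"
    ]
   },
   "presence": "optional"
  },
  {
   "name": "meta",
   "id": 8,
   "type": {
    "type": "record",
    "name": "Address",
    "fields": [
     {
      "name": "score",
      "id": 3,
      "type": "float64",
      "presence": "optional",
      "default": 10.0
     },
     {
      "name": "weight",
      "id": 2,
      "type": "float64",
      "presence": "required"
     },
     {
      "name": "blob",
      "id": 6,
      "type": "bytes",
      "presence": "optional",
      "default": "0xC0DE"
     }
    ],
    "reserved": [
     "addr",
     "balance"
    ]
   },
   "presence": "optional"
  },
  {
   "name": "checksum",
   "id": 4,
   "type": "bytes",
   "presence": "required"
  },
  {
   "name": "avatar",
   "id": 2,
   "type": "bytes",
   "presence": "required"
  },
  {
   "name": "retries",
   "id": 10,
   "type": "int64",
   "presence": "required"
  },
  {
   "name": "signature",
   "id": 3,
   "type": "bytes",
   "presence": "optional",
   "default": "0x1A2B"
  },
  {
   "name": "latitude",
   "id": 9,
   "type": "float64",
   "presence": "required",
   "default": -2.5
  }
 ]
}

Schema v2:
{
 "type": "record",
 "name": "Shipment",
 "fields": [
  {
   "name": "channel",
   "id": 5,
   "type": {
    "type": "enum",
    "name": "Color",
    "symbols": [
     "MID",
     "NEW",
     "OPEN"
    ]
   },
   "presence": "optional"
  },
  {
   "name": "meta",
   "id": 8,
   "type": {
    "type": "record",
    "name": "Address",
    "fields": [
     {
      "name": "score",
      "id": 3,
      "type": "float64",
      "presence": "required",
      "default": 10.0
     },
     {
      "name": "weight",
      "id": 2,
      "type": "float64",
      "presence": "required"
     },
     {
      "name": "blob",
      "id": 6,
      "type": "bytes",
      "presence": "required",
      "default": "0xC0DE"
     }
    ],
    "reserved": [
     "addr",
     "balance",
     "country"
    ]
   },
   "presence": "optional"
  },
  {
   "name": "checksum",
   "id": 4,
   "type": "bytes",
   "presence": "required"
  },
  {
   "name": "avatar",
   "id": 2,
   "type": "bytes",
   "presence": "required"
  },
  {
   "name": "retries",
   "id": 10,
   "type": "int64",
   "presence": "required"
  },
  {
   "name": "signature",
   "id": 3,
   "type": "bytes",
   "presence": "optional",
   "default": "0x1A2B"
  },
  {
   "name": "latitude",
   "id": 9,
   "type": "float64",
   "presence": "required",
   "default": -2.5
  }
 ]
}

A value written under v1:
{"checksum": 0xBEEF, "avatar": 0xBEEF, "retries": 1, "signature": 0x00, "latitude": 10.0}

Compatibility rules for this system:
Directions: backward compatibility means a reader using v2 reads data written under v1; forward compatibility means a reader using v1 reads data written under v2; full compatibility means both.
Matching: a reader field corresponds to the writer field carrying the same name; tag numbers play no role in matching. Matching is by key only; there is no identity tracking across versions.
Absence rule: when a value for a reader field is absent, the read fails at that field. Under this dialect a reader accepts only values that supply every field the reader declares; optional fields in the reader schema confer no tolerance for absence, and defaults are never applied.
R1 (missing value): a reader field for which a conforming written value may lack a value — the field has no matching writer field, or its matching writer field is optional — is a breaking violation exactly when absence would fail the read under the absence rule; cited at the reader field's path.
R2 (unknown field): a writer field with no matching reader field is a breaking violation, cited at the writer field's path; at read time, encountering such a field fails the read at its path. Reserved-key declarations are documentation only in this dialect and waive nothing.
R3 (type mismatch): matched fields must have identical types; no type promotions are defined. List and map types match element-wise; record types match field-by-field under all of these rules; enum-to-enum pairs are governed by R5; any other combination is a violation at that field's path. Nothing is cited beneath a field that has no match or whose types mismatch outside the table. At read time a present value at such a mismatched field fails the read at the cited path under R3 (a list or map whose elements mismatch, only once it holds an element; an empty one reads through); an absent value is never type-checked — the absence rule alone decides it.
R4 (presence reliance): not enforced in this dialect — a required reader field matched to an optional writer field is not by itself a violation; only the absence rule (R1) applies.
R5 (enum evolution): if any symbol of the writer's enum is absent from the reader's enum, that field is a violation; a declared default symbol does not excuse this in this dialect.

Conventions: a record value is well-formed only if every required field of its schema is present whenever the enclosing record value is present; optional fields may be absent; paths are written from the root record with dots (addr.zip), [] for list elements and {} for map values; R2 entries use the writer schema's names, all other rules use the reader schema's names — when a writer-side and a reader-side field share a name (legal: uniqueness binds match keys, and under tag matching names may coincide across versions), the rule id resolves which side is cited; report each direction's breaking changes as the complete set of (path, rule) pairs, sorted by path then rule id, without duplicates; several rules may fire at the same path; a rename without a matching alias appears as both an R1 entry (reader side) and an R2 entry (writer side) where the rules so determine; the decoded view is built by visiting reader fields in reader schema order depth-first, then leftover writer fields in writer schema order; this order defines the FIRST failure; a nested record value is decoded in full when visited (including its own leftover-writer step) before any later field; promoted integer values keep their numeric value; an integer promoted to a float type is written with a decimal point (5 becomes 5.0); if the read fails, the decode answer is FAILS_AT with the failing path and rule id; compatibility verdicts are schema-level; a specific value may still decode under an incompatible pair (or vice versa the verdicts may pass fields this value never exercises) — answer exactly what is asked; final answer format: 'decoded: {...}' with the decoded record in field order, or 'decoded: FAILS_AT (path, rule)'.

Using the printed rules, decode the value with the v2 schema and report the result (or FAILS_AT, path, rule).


each type pair in Shipment: writer, then reader
decode walk for Shipment under reader schema v2:
  read fails at channel under R1 (no fill)
  => FAILS_AT (channel, R1)
the rest of the Shipment diff is inert for this question:
  field score in record Address: optional changed to required -> schema-level compatibility only; this Shipment value's decode is unchanged
  field blob in record Address: optional changed to required -> schema-level compatibility only; this Shipment value's decode is unchanged

decoded: FAILS_AT (channel, R1)


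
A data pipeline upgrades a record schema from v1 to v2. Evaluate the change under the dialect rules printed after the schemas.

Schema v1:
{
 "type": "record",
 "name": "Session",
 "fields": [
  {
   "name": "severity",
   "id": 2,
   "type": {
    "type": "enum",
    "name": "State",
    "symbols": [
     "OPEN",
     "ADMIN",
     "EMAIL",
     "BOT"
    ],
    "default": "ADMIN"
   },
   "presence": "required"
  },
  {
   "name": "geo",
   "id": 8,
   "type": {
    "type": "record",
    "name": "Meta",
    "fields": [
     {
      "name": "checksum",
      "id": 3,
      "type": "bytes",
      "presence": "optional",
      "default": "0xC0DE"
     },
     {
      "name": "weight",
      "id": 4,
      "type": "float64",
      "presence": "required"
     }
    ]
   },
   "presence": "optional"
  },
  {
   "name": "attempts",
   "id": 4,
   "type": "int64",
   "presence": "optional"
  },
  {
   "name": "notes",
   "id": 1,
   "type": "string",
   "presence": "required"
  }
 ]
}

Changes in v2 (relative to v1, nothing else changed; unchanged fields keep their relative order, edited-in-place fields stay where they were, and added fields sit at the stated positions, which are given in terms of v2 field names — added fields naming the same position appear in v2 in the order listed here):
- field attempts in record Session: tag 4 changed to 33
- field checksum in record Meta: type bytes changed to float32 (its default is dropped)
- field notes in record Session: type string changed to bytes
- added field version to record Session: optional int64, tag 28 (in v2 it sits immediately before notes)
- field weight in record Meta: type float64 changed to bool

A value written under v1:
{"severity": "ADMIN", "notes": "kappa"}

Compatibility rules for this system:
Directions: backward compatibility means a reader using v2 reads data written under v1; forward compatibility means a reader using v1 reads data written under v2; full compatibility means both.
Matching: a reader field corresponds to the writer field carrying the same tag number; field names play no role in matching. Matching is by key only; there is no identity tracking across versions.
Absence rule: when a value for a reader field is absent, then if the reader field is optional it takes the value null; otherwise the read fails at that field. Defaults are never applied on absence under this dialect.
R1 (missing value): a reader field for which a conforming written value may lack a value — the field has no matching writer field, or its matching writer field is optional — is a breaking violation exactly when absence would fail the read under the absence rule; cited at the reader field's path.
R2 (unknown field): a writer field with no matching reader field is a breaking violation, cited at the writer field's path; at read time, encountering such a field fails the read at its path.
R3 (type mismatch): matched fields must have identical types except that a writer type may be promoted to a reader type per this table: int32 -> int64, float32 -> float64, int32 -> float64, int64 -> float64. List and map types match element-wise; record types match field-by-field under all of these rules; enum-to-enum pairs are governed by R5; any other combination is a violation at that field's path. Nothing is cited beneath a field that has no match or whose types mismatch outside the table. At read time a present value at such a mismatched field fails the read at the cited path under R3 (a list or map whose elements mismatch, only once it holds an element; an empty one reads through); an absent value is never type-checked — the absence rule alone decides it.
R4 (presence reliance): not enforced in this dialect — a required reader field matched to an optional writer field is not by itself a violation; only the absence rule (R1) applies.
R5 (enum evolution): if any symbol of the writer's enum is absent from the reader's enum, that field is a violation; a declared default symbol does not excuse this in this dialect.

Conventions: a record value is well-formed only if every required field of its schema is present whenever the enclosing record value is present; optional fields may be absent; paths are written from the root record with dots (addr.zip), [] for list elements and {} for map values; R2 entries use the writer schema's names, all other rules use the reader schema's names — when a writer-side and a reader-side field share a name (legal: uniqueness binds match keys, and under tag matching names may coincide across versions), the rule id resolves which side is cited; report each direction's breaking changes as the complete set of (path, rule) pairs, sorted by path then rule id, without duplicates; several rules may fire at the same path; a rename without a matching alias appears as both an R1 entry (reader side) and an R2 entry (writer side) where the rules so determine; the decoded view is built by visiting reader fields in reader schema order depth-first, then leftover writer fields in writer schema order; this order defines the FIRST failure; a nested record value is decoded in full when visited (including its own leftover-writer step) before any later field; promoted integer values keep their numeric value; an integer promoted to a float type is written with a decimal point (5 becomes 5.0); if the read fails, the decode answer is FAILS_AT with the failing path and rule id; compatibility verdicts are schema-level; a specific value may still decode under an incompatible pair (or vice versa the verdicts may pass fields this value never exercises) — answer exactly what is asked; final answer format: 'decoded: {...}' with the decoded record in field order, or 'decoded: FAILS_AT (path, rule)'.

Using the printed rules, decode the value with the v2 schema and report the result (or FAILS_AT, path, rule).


decoded: FAILS_AT (notes, R3)

in Session below, arrows point writer -> reader
decode (reader v2):
  severity := "ADMIN"
  geo := null (missing; optional => null)
  attempts := null (missing; optional => null)
  version := null (missing; optional => null)
  read fails at notes under R3
  => FAILS_AT (notes, R3)
the rest of the Session diff is inert for this question:
  field attempts in record Session: tag 4 changed to 33 -> schema-level compatibility only; this Session value's decode is unchanged
  field checksum in record Meta: type bytes changed to float32 (its default is dropped) -> schema-level compatibility only; this Session value's decode is unchanged
  added field version to record Session: optional int64, tag 28 (in v2 it sits immediately before notes) -> schema-level compatibility only; this Session value's decode is unchanged
  field weight in record Meta: type float64 changed to bool -> schema-level compatibility only; this Session value's decode is unchanged


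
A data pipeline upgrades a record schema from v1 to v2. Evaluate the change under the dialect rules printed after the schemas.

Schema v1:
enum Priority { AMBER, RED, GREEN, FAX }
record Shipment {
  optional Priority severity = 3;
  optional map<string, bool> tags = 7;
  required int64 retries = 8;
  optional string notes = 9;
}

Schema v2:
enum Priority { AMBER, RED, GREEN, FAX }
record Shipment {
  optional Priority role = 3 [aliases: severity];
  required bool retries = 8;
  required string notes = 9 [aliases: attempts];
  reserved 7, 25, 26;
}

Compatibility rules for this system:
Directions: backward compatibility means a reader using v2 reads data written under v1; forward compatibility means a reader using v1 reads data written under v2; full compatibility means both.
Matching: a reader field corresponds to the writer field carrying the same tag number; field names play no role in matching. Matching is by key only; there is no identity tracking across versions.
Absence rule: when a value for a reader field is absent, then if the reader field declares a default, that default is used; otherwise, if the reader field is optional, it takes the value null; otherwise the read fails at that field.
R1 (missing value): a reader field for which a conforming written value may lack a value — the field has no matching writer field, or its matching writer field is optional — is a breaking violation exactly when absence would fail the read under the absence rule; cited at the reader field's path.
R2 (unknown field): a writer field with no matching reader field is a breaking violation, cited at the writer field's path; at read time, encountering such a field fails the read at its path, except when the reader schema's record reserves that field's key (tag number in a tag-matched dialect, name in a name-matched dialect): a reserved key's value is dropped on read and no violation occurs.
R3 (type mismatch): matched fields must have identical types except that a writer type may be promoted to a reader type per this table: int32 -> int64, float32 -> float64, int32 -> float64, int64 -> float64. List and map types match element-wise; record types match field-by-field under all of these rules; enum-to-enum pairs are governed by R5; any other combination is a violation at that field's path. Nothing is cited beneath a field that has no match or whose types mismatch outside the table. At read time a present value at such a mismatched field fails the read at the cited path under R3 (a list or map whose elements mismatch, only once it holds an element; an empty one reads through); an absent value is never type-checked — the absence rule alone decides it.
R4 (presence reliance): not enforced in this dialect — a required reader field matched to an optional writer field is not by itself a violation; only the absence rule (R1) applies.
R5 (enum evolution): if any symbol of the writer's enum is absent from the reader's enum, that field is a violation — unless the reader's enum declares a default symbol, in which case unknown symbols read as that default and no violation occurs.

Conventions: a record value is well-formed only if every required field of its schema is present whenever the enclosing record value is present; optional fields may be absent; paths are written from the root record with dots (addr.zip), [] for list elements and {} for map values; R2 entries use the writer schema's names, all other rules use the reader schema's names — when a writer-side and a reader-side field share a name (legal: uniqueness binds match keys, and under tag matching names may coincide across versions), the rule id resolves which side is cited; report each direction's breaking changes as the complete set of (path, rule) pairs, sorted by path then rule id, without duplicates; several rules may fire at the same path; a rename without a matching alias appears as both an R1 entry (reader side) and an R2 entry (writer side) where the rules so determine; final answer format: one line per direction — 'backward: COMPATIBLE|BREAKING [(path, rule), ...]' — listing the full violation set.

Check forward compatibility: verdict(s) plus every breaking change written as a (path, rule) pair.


each type pair in Shipment: writer, then reader
forward analysis of Shipment with v1 as reader and v2 as writer:
  Priority -> Priority, writer optional: severity aligns to role
  tags has no writer counterpart
  bool -> int64, writer required: retries aligns to retries
  string -> string, writer required: notes aligns to notes
  violation R3 at retries
  => 1 violation(s): forward is BREAKING for Shipment
remaining Shipment differences; none change what is asked:
  renamed field severity to role in record Shipment (alias severity declared on the renamed field) -> inert for the asked Shipment verdict: nothing fires
  field notes in record Shipment: optional changed to required -> matters only for Shipment's backward compatibility — outside the asked direction
  removed field tags from record Shipment (its key 7 joins the reserved list) -> inert for the asked Shipment verdict: nothing fires

forward: BREAKING [(retries, R3)]


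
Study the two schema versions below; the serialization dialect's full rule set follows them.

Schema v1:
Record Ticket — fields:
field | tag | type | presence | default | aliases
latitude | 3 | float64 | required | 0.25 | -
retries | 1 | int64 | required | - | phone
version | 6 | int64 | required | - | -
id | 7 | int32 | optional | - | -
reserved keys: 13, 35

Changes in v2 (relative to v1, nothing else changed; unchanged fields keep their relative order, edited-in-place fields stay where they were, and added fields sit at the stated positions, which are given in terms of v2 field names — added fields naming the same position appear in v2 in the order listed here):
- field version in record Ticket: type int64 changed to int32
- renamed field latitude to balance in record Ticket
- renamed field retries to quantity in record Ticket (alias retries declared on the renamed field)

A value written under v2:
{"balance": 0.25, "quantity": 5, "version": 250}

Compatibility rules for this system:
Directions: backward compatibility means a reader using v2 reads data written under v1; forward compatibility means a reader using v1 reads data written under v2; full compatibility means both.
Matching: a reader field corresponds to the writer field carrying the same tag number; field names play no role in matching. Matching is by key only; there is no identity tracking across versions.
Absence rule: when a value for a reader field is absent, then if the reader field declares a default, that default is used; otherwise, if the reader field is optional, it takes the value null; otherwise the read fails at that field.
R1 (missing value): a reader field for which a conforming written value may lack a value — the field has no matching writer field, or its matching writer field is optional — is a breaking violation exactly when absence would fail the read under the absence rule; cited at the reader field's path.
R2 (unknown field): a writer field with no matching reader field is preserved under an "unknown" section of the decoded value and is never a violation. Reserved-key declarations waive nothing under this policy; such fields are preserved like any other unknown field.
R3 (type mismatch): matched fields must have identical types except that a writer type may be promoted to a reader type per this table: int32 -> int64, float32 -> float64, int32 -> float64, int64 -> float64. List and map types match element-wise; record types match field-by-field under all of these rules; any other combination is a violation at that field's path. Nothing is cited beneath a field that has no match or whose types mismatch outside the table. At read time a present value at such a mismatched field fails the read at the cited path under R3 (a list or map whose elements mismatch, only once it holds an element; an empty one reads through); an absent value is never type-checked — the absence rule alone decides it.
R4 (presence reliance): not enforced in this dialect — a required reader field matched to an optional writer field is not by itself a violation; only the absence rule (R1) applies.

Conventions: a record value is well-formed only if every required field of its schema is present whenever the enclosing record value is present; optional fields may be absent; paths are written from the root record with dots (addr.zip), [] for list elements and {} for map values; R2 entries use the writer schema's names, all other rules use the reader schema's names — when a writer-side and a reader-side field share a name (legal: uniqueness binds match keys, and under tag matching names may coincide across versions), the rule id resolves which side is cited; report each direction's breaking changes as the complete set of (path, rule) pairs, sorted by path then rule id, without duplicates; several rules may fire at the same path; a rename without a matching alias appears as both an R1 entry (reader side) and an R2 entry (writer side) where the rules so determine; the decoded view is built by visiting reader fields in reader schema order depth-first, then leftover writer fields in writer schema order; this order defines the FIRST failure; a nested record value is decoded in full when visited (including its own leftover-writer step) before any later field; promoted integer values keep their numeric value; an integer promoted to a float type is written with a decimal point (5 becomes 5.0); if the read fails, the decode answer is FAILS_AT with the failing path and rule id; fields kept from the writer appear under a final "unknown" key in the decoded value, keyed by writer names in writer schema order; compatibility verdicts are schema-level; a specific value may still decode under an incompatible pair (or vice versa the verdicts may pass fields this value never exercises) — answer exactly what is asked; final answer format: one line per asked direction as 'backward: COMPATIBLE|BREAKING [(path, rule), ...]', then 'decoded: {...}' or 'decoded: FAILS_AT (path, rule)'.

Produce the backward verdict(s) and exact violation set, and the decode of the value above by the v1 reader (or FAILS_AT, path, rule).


backward: BREAKING [(version, R3)]; decoded: {"latitude": 0.25, "retries": 5, "version": 250, "id": null}

each type pair in Ticket: writer, then reader
backward pass over Ticket, reader schema v2, writer schema v1:
  balance: float64 -> float64, writer required; from latitude
  quantity: int64 -> int64, writer required; from retries
  version: int64 -> int32, writer required; from version
  id: int32 -> int32, writer optional; from id
  breaking: (version, R3)
  => 1 violation(s): backward is BREAKING for Ticket
decoding the Ticket value with the v1 reader:
  latitude := 0.25 (from writer balance)
  retries := 5 (from writer quantity)
  version := 250 (int32 -> int64)
  id := null (not supplied -> null)
  => decoded: {"latitude": 0.25, "retries": 5, "version": 250, "id": null}
diffs on Ticket not affecting the asked answer:
  renamed field latitude to balance in record Ticket -> no rule fires on it in Ticket's dialect; the asked verdict holds
  renamed field retries to quantity in record Ticket (alias retries declared on the renamed field) -> no rule fires on it in Ticket's dialect; the asked verdict holds


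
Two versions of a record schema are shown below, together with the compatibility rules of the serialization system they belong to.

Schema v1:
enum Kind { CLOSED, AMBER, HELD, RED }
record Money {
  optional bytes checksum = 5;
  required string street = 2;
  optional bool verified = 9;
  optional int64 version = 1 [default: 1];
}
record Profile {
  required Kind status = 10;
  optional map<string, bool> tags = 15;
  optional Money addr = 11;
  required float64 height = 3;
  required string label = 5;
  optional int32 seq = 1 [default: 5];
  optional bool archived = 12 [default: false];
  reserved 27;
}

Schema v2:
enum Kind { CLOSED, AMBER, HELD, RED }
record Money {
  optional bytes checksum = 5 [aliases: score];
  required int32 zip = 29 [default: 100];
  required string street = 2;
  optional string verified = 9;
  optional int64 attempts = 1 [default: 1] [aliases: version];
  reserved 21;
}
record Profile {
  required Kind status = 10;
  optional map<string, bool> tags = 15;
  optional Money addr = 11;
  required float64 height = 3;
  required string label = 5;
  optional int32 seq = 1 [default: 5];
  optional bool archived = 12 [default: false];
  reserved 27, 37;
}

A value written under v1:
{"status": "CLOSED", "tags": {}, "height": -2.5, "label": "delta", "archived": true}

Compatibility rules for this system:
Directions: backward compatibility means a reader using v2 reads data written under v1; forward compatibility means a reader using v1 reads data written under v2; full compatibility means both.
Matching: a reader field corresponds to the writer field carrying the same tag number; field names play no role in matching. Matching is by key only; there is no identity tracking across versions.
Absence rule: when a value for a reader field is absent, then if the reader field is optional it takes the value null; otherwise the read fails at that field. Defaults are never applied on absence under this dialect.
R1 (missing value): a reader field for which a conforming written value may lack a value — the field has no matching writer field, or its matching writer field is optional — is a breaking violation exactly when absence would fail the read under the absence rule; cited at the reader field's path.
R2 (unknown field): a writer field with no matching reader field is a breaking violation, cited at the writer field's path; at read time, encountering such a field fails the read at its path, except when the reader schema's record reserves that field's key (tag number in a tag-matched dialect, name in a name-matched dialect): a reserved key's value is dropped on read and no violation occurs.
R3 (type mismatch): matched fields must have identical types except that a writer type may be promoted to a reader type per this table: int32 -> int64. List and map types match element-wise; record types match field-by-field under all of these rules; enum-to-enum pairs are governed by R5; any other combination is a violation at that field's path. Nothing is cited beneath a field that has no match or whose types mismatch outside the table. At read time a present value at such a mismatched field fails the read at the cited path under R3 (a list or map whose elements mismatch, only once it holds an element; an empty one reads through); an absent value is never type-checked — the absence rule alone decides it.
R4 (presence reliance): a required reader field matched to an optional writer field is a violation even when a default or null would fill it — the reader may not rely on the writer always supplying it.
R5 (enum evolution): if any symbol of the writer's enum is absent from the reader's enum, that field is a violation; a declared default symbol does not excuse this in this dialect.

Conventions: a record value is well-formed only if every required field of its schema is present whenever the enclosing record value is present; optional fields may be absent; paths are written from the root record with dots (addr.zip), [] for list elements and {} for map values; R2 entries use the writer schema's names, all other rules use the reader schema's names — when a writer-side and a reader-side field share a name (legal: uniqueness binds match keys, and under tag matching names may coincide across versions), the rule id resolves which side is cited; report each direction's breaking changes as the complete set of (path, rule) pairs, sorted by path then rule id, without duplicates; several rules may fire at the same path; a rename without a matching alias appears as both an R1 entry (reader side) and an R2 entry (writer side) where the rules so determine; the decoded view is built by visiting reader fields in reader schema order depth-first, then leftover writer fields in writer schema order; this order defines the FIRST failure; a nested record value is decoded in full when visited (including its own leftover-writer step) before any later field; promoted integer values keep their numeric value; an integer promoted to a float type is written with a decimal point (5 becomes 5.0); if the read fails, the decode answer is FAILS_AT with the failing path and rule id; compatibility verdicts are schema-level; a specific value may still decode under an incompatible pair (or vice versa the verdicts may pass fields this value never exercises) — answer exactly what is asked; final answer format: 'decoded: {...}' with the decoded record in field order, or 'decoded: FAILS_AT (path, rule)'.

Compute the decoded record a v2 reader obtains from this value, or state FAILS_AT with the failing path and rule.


decoded: {"status": "CLOSED", "tags": {}, "addr": null, "height": -2.5, "label": "delta", "seq": null, "archived": true}

the writer's type comes first in each Profile pair
migrating the Profile value to v2:
  status := "CLOSED"
  tags := {}
  addr := null (absent, optional -> null)
  height := -2.5
  label := "delta"
  seq := null (absent, optional -> null)
  archived := true
  => decoded: {"status": "CLOSED", "tags": {}, "addr": null, "height": -2.5, "label": "delta", "seq": null, "archived": true}
checking off the Profile differences that do not matter here:
  field verified in record Money: type bool changed to string -> shifts the Profile verdicts, not this decode
  added field zip to record Money: required int32, tag 29, default 100 (in v2 it sits immediately before street) -> shifts the Profile verdicts, not this decode
  renamed field version to attempts in record Money (alias version declared on the renamed field) -> triggers nothing under the printed rules; the Profile answer is the same either way
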